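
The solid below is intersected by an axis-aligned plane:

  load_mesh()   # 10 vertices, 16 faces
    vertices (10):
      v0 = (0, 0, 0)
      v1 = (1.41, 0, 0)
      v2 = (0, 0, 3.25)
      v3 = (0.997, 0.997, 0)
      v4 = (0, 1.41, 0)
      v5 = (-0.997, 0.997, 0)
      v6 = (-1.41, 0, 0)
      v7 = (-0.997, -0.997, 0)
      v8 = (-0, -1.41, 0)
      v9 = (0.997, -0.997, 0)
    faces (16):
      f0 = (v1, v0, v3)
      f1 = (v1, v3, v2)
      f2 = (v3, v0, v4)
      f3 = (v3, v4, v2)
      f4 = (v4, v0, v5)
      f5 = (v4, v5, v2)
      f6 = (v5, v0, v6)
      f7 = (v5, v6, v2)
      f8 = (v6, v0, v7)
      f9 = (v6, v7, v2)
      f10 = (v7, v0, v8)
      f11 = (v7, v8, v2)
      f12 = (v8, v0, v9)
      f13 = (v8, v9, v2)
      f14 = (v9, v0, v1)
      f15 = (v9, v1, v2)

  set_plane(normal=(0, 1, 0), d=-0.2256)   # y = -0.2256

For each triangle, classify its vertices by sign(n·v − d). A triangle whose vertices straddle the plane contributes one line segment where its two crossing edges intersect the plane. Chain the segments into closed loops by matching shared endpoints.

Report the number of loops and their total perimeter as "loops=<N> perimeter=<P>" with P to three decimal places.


loops=1 perimeter=8.739

Straddling triangles (8 of 16):
  (v6,v0,v7) [++-] → (-0.2256, -0.2256, 0)–(-1.31655, -0.2256, 0)  len=1.0909
  (v6,v7,v2) [+-+] → (-1.31655, -0.2256, 0)–(-0.2256, -0.2256, 2.51459)  len=2.7410
  (v7,v0,v8) [-+-] → (-0.2256, -0.2256, 0)–(0, -0.2256, 0)  len=0.2256
  (v7,v8,v2) [--+] → (0, -0.2256, 2.73)–(-0.2256, -0.2256, 2.51459)  len=0.3119
  (v8,v0,v9) [-+-] → (0, -0.2256, 0)–(0.2256, -0.2256, 0)  len=0.2256
  (v8,v9,v2) [--+] → (0.2256, -0.2256, 2.51459)–(0, -0.2256, 2.73)  len=0.3119
  (v9,v0,v1) [-++] → (0.2256, -0.2256, 0)–(1.31655, -0.2256, 0)  len=1.0909
  (v9,v1,v2) [-++] → (1.31655, -0.2256, 0)–(0.2256, -0.2256, 2.51459)  len=2.7410

Chained into 1 loop(s):
  loop 1: 8 segments, perimeter = 8.7390
Total perimeter = 8.739


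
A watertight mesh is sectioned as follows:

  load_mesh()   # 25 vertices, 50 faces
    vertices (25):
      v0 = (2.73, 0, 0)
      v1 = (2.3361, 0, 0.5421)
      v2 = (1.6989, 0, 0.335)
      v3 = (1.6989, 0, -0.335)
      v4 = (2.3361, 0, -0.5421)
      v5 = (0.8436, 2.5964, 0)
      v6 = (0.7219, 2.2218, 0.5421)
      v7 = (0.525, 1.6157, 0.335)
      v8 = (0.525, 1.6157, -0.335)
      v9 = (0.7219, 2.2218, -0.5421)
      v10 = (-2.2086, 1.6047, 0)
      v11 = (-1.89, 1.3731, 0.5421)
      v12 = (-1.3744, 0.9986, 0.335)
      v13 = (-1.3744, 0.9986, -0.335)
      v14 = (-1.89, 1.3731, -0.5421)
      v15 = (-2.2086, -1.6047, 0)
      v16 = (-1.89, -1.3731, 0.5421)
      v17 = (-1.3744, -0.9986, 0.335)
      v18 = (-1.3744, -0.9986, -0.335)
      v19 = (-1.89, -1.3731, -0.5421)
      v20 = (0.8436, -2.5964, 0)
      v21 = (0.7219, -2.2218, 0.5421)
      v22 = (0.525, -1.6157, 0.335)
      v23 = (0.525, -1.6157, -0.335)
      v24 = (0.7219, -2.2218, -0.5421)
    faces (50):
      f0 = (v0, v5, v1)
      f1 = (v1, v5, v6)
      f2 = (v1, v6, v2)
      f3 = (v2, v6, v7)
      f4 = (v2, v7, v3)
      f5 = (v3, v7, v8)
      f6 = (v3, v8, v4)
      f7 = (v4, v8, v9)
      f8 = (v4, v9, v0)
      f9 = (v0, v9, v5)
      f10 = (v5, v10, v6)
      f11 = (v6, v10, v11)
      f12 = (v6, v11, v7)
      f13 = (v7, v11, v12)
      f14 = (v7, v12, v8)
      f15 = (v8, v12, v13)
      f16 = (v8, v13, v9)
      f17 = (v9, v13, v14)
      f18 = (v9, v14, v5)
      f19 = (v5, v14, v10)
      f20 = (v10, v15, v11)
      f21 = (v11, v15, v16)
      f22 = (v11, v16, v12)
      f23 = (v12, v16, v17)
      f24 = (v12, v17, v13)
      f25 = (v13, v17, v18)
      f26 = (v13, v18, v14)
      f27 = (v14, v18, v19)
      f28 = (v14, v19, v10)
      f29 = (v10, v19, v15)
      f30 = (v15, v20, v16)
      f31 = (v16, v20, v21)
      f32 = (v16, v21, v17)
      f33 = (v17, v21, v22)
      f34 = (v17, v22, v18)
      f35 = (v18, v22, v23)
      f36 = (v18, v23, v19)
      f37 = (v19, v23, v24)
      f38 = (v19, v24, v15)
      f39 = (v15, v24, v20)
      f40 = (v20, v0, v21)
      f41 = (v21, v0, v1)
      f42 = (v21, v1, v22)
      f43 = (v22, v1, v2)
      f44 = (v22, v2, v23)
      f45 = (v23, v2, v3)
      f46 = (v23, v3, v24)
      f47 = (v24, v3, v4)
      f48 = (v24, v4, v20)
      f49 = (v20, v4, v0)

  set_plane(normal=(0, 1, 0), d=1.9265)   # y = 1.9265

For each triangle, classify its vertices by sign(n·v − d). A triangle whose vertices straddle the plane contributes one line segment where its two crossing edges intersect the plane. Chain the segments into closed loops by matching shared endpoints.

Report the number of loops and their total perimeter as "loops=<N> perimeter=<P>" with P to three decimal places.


loops=1 perimeter=5.961

Straddling triangles (14 of 50):
  (v0,v5,v1) [-+-] → (1.33031, 1.9265, 0)–(1.22868, 1.9265, 0.139868)  len=0.1729
  (v1,v5,v6) [-++] → (1.22868, 1.9265, 0.139868)–(0.936444, 1.9265, 0.5421)  len=0.4972
  (v1,v6,v2) [-+-] → (0.936444, 1.9265, 0.5421)–(0.851753, 1.9265, 0.514574)  len=0.0891
  (v2,v6,v7) [-+-] → (0.851753, 1.9265, 0.514574)–(0.625968, 1.9265, 0.441198)  len=0.2374
  (v4,v8,v9) [--+] → (0.625968, 1.9265, -0.441198)–(0.936444, 1.9265, -0.5421)  len=0.3265
  (v4,v9,v0) [-+-] → (0.936444, 1.9265, -0.5421)–(0.988797, 1.9265, -0.470049)  len=0.0891
  (v0,v9,v5) [-++] → (0.988797, 1.9265, -0.470049)–(1.33031, 1.9265, 0)  len=0.5810
  (v5,v10,v6) [+-+] → (-1.21818, 1.9265, 0)–(-0.680428, 1.9265, 0.28269)  len=0.6075
  (v6,v10,v11) [+--] → (-0.680428, 1.9265, 0.28269)–(-0.186895, 1.9265, 0.5421)  len=0.5576
  (v6,v11,v7) [+--] → (-0.186895, 1.9265, 0.5421)–(0.625968, 1.9265, 0.441198)  len=0.8191
  (v8,v13,v9) [--+] → (0.21582, 1.9265, -0.492103)–(0.625968, 1.9265, -0.441198)  len=0.4133
  (v9,v13,v14) [+--] → (0.21582, 1.9265, -0.492103)–(-0.186895, 1.9265, -0.5421)  len=0.4058
  (v9,v14,v5) [+-+] → (-0.186895, 1.9265, -0.5421)–(-0.653366, 1.9265, -0.296863)  len=0.5270
  (v5,v14,v10) [+--] → (-0.653366, 1.9265, -0.296863)–(-1.21818, 1.9265, 0)  len=0.6381

Chained into 1 loop(s):
  loop 1: 14 segments, perimeter = 5.9615
Total perimeter = 5.961


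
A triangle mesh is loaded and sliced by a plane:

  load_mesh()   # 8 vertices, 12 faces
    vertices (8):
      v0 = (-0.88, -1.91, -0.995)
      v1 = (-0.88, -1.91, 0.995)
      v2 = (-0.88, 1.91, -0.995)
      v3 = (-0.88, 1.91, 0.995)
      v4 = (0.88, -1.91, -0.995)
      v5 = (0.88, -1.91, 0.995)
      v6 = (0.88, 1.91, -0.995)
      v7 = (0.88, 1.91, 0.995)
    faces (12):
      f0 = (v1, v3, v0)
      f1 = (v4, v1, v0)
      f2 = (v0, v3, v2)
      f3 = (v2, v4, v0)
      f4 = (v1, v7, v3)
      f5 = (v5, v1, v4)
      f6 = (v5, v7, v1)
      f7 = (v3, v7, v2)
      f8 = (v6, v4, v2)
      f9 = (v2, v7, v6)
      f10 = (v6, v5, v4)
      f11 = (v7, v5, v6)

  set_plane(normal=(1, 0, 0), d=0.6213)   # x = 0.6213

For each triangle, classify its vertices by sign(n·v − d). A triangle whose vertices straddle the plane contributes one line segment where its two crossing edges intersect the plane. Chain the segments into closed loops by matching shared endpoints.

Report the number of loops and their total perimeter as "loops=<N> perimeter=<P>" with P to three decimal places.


Straddling triangles (8 of 12):
  (v4,v1,v0) [+--] → (0.6213, -1.91, -0.702493)–(0.6213, -1.91, -0.995)  len=0.2925
  (v2,v4,v0) [-+-] → (0.6213, -1.3485, -0.995)–(0.6213, -1.91, -0.995)  len=0.5615
  (v1,v7,v3) [-+-] → (0.6213, 1.3485, 0.995)–(0.6213, 1.91, 0.995)  len=0.5615
  (v5,v1,v4) [+-+] → (0.6213, -1.91, 0.995)–(0.6213, -1.91, -0.702493)  len=1.6975
  (v5,v7,v1) [++-] → (0.6213, 1.3485, 0.995)–(0.6213, -1.91, 0.995)  len=3.2585
  (v3,v7,v2) [-+-] → (0.6213, 1.91, 0.995)–(0.6213, 1.91, 0.702493)  len=0.2925
  (v6,v4,v2) [++-] → (0.6213, -1.3485, -0.995)–(0.6213, 1.91, -0.995)  len=3.2585
  (v2,v7,v6) [-++] → (0.6213, 1.91, 0.702493)–(0.6213, 1.91, -0.995)  len=1.6975

Chained into 1 loop(s):
  loop 1: 8 segments, perimeter = 11.6200
Total perimeter = 11.620

loops=1 perimeter=11.620


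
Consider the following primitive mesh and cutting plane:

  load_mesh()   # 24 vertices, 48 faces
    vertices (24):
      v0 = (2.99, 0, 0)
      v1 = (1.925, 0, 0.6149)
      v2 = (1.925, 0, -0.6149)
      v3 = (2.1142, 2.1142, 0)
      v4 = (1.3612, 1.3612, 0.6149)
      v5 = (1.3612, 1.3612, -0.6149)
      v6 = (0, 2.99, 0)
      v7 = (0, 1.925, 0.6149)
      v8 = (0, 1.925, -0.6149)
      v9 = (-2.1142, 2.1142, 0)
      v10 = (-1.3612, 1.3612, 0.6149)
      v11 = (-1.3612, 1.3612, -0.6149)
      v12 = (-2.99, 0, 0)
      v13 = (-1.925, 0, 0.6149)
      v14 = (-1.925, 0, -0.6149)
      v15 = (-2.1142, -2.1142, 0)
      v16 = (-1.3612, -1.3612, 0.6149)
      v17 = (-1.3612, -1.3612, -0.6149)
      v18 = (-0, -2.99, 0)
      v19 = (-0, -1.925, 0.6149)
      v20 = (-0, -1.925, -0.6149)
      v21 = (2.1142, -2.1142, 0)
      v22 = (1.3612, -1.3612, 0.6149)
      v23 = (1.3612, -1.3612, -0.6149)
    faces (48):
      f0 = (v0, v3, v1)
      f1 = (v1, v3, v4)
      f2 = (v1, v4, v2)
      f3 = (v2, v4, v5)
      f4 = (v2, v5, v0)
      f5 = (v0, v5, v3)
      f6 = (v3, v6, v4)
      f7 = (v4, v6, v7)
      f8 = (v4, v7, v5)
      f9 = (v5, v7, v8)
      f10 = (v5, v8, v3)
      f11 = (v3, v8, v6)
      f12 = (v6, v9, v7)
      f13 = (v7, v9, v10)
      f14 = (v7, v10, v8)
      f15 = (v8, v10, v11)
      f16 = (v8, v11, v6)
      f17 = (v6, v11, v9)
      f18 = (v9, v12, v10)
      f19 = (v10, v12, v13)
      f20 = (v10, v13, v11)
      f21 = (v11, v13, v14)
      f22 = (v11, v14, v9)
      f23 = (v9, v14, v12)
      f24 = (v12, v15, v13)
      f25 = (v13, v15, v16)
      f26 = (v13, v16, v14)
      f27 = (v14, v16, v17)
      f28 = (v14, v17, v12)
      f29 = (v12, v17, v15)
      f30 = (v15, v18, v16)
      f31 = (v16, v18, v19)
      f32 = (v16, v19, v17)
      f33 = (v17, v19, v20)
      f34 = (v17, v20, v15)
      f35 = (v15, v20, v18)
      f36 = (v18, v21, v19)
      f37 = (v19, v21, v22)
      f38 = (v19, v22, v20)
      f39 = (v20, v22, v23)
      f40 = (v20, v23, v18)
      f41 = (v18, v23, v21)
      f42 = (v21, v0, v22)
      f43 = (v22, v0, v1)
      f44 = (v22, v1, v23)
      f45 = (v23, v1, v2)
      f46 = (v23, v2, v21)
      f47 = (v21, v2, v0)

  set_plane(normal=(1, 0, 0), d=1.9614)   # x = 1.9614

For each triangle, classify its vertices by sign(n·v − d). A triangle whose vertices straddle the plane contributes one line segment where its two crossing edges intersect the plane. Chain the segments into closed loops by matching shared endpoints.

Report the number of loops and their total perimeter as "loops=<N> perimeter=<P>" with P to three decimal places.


loops=1 perimeter=9.065

Straddling triangles (14 of 48):
  (v0,v3,v1) [++-] → (1.9614, 0.406749, 0.4966)–(1.9614, 0, 0.593884)  len=0.4182
  (v1,v3,v4) [-+-] → (1.9614, 0.406749, 0.4966)–(1.9614, 1.9614, 0.124777)  len=1.5985
  (v2,v5,v0) [--+] → (1.9614, 0.859608, -0.388314)–(1.9614, 0, -0.593884)  len=0.8838
  (v0,v5,v3) [+-+] → (1.9614, 0.859608, -0.388314)–(1.9614, 1.9614, -0.124777)  len=1.1329
  (v3,v6,v4) [+--] → (1.9614, 2.1775, 0)–(1.9614, 1.9614, 0.124777)  len=0.2495
  (v5,v8,v3) [--+] → (1.9614, 2.10053, -0.0444408)–(1.9614, 1.9614, -0.124777)  len=0.1607
  (v3,v8,v6) [+--] → (1.9614, 2.10053, -0.0444408)–(1.9614, 2.1775, 0)  len=0.0889
  (v18,v21,v19) [-+-] → (1.9614, -2.1775, 0)–(1.9614, -2.10053, 0.0444408)  len=0.0889
  (v19,v21,v22) [-+-] → (1.9614, -2.10053, 0.0444408)–(1.9614, -1.9614, 0.124777)  len=0.1607
  (v18,v23,v21) [--+] → (1.9614, -1.9614, -0.124777)–(1.9614, -2.1775, 0)  len=0.2495
  (v21,v0,v22) [++-] → (1.9614, -0.859608, 0.388314)–(1.9614, -1.9614, 0.124777)  len=1.1329
  (v22,v0,v1) [-+-] → (1.9614, -0.859608, 0.388314)–(1.9614, 0, 0.593884)  len=0.8838
  (v23,v2,v21) [--+] → (1.9614, -0.406749, -0.4966)–(1.9614, -1.9614, -0.124777)  len=1.5985
  (v21,v2,v0) [+-+] → (1.9614, -0.406749, -0.4966)–(1.9614, 0, -0.593884)  len=0.4182

Chained into 1 loop(s):
  loop 1: 14 segments, perimeter = 9.0650
Total perimeter = 9.065


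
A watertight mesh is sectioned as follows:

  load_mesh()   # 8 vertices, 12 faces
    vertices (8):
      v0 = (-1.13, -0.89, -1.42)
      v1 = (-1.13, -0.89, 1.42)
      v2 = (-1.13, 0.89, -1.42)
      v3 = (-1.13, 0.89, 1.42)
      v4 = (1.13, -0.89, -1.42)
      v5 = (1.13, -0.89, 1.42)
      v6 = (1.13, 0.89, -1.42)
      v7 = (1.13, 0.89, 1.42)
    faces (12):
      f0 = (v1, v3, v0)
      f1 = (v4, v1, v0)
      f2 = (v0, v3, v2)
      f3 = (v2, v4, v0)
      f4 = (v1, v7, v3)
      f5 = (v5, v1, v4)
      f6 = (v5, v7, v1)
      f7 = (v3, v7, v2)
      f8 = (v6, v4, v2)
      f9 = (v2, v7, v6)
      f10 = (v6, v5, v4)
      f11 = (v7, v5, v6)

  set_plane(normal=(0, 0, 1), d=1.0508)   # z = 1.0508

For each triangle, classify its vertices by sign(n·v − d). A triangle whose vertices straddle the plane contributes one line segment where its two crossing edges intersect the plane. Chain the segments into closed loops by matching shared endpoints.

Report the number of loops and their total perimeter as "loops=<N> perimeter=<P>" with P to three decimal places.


Straddling triangles (8 of 12):
  (v1,v3,v0) [++-] → (-1.13, 0.6586, 1.0508)–(-1.13, -0.89, 1.0508)  len=1.5486
  (v4,v1,v0) [-+-] → (-0.8362, -0.89, 1.0508)–(-1.13, -0.89, 1.0508)  len=0.2938
  (v0,v3,v2) [-+-] → (-1.13, 0.6586, 1.0508)–(-1.13, 0.89, 1.0508)  len=0.2314
  (v5,v1,v4) [++-] → (-0.8362, -0.89, 1.0508)–(1.13, -0.89, 1.0508)  len=1.9662
  (v3,v7,v2) [++-] → (0.8362, 0.89, 1.0508)–(-1.13, 0.89, 1.0508)  len=1.9662
  (v2,v7,v6) [-+-] → (0.8362, 0.89, 1.0508)–(1.13, 0.89, 1.0508)  len=0.2938
  (v6,v5,v4) [-+-] → (1.13, -0.6586, 1.0508)–(1.13, -0.89, 1.0508)  len=0.2314
  (v7,v5,v6) [++-] → (1.13, -0.6586, 1.0508)–(1.13, 0.89, 1.0508)  len=1.5486

Chained into 1 loop(s):
  loop 1: 8 segments, perimeter = 8.0800
Total perimeter = 8.080

loops=1 perimeter=8.080


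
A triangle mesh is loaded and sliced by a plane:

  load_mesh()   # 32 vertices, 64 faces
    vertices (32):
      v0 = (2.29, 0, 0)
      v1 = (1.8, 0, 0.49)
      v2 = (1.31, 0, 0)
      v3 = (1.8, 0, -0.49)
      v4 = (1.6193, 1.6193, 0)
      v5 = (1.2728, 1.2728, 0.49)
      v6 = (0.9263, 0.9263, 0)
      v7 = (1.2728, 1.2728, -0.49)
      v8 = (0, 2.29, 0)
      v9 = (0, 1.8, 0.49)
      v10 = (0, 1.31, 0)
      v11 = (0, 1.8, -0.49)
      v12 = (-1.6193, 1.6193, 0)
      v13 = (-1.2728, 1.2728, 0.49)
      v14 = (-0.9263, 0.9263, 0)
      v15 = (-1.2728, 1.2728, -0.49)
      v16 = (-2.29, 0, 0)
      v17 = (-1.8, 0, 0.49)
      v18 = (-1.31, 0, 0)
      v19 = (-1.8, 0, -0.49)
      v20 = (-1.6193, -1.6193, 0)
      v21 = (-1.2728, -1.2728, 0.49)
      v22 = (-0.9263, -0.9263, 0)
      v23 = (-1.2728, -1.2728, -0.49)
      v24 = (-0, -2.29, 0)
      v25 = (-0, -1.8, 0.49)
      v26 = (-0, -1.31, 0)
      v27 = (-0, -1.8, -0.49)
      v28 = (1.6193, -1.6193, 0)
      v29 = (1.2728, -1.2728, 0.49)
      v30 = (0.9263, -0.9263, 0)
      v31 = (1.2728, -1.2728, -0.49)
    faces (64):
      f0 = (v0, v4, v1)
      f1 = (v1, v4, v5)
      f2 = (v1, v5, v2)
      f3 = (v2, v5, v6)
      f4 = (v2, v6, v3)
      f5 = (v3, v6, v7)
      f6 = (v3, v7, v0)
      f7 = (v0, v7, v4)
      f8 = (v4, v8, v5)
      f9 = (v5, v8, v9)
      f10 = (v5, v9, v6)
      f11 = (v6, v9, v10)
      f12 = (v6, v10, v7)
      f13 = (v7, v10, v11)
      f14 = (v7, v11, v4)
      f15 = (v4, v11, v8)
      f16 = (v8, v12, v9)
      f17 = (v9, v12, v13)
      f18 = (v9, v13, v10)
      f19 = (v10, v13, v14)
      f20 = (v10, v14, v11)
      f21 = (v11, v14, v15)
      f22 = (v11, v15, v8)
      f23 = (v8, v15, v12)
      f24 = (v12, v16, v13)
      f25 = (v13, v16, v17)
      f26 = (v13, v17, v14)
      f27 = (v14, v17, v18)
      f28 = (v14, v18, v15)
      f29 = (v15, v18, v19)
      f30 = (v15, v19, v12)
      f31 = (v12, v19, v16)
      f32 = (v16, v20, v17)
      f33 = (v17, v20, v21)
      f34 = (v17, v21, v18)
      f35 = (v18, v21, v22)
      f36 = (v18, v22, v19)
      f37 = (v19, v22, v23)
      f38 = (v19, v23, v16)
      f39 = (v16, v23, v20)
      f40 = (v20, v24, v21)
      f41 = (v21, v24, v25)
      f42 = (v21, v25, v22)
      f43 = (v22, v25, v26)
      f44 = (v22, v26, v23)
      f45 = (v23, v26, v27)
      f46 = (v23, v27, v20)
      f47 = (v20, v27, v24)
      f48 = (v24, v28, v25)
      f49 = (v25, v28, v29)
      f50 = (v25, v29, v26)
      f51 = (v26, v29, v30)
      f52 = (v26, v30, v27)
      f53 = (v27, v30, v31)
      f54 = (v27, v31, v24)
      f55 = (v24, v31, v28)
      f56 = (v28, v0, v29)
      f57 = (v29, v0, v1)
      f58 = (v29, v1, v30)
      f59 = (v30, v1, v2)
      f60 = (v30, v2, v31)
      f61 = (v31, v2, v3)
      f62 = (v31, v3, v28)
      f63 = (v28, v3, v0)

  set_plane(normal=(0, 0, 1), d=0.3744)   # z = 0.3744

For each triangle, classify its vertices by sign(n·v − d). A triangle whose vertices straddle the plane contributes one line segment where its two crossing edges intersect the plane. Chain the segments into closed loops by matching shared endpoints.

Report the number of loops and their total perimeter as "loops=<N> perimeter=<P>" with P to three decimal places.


loops=2 perimeter=22.043

Straddling triangles (32 of 64):
  (v0,v4,v1) [--+] → (1.75737, 0.382023, 0.3744)–(1.9156, 0, 0.3744)  len=0.4135
  (v1,v4,v5) [+-+] → (1.75737, 0.382023, 0.3744)–(1.35455, 1.35455, 0.3744)  len=1.0526
  (v1,v5,v2) [++-] → (1.28158, 0.972523, 0.3744)–(1.6844, 0, 0.3744)  len=1.0526
  (v2,v5,v6) [-+-] → (1.28158, 0.972523, 0.3744)–(1.19105, 1.19105, 0.3744)  len=0.2365
  (v4,v8,v5) [--+] → (0.972523, 1.51278, 0.3744)–(1.35455, 1.35455, 0.3744)  len=0.4135
  (v5,v8,v9) [+-+] → (0.972523, 1.51278, 0.3744)–(0, 1.9156, 0.3744)  len=1.0526
  (v5,v9,v6) [++-] → (0.218531, 1.59388, 0.3744)–(1.19105, 1.19105, 0.3744)  len=1.0526
  (v6,v9,v10) [-+-] → (0.218531, 1.59388, 0.3744)–(0, 1.6844, 0.3744)  len=0.2365
  (v8,v12,v9) [--+] → (-0.382023, 1.75737, 0.3744)–(0, 1.9156, 0.3744)  len=0.4135
  (v9,v12,v13) [+-+] → (-0.382023, 1.75737, 0.3744)–(-1.35455, 1.35455, 0.3744)  len=1.0526
  (v9,v13,v10) [++-] → (-0.972523, 1.28158, 0.3744)–(0, 1.6844, 0.3744)  len=1.0526
  (v10,v13,v14) [-+-] → (-0.972523, 1.28158, 0.3744)–(-1.19105, 1.19105, 0.3744)  len=0.2365
  (v12,v16,v13) [--+] → (-1.51278, 0.972523, 0.3744)–(-1.35455, 1.35455, 0.3744)  len=0.4135
  (v13,v16,v17) [+-+] → (-1.51278, 0.972523, 0.3744)–(-1.9156, 0, 0.3744)  len=1.0526
  (v13,v17,v14) [++-] → (-1.59388, 0.218531, 0.3744)–(-1.19105, 1.19105, 0.3744)  len=1.0526
  (v14,v17,v18) [-+-] → (-1.59388, 0.218531, 0.3744)–(-1.6844, 0, 0.3744)  len=0.2365
  (v16,v20,v17) [--+] → (-1.75737, -0.382023, 0.3744)–(-1.9156, 0, 0.3744)  len=0.4135
  (v17,v20,v21) [+-+] → (-1.75737, -0.382023, 0.3744)–(-1.35455, -1.35455, 0.3744)  len=1.0526
  (v17,v21,v18) [++-] → (-1.28158, -0.972523, 0.3744)–(-1.6844, 0, 0.3744)  len=1.0526
  (v18,v21,v22) [-+-] → (-1.28158, -0.972523, 0.3744)–(-1.19105, -1.19105, 0.3744)  len=0.2365
  (v20,v24,v21) [--+] → (-0.972523, -1.51278, 0.3744)–(-1.35455, -1.35455, 0.3744)  len=0.4135
  (v21,v24,v25) [+-+] → (-0.972523, -1.51278, 0.3744)–(0, -1.9156, 0.3744)  len=1.0526
  (v21,v25,v22) [++-] → (-0.218531, -1.59388, 0.3744)–(-1.19105, -1.19105, 0.3744)  len=1.0526
  (v22,v25,v26) [-+-] → (-0.218531, -1.59388, 0.3744)–(0, -1.6844, 0.3744)  len=0.2365
  (v24,v28,v25) [--+] → (0.382023, -1.75737, 0.3744)–(0, -1.9156, 0.3744)  len=0.4135
  (v25,v28,v29) [+-+] → (0.382023, -1.75737, 0.3744)–(1.35455, -1.35455, 0.3744)  len=1.0526
  (v25,v29,v26) [++-] → (0.972523, -1.28158, 0.3744)–(0, -1.6844, 0.3744)  len=1.0526
  (v26,v29,v30) [-+-] → (0.972523, -1.28158, 0.3744)–(1.19105, -1.19105, 0.3744)  len=0.2365
  (v28,v0,v29) [--+] → (1.51278, -0.972523, 0.3744)–(1.35455, -1.35455, 0.3744)  len=0.4135
  (v29,v0,v1) [+-+] → (1.51278, -0.972523, 0.3744)–(1.9156, 0, 0.3744)  len=1.0526
  (v29,v1,v30) [++-] → (1.59388, -0.218531, 0.3744)–(1.19105, -1.19105, 0.3744)  len=1.0526
  (v30,v1,v2) [-+-] → (1.59388, -0.218531, 0.3744)–(1.6844, 0, 0.3744)  len=0.2365

Chained into 2 loop(s):
  loop 1: 16 segments, perimeter = 11.7291
  loop 2: 16 segments, perimeter = 10.3135
Total perimeter = 22.043


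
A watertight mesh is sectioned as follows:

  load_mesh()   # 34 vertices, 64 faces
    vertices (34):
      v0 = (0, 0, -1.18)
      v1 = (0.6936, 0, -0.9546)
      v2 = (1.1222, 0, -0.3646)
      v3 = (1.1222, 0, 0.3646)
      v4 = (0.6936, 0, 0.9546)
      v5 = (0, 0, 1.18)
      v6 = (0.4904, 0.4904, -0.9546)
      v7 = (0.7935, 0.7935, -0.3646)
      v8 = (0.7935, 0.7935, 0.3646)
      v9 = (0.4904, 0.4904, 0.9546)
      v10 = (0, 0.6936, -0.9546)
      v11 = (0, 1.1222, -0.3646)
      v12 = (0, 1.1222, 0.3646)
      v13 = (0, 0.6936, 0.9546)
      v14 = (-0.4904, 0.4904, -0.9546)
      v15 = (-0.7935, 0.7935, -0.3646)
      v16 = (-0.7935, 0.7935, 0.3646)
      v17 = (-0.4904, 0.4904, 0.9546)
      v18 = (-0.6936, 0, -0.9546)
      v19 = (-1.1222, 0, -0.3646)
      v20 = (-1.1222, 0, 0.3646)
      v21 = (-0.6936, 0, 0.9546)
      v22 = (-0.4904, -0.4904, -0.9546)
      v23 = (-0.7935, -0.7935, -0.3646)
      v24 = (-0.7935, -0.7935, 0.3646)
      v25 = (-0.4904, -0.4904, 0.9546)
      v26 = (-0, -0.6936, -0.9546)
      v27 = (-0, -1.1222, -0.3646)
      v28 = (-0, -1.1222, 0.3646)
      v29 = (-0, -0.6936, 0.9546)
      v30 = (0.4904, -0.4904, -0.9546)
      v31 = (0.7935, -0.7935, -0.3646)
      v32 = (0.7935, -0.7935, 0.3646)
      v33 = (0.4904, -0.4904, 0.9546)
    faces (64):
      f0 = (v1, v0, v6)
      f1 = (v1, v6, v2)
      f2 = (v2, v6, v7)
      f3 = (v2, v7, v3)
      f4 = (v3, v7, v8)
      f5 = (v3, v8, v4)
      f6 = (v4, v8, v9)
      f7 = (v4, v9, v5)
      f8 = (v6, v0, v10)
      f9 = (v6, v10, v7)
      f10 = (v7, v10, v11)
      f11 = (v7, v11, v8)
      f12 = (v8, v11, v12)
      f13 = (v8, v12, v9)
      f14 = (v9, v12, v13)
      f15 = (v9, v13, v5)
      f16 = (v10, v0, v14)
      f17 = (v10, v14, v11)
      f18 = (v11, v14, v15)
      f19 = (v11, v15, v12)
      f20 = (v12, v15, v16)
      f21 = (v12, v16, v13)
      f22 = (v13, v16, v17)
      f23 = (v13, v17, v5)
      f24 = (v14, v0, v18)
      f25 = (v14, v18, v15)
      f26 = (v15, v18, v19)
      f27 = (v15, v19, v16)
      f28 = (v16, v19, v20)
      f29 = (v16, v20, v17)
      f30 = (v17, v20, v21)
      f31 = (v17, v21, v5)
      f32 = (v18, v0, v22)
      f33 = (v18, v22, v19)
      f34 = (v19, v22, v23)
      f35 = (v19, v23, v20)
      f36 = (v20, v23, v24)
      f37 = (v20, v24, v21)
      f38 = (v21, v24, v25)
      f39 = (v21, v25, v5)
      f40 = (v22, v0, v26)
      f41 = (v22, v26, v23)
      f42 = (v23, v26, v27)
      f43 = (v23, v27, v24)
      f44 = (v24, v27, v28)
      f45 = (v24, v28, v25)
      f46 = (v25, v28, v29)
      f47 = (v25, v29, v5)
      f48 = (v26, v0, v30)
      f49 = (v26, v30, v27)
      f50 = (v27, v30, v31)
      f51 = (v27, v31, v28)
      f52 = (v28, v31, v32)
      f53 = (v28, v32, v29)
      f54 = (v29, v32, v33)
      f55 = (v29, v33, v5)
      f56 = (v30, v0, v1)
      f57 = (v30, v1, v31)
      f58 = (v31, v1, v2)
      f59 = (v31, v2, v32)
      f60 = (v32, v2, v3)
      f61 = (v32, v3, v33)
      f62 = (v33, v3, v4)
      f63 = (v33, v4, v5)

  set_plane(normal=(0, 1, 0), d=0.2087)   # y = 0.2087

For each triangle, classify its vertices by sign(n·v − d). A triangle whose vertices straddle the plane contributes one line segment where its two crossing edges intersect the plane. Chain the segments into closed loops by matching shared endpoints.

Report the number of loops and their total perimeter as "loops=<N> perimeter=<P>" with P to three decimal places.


loops=1 perimeter=6.894

Straddling triangles (20 of 64):
  (v1,v0,v6) [--+] → (0.2087, 0.2087, -1.08408)–(0.607124, 0.2087, -0.9546)  len=0.4189
  (v1,v6,v2) [-+-] → (0.607124, 0.2087, -0.9546)–(0.853324, 0.2087, -0.615687)  len=0.4189
  (v2,v6,v7) [-++] → (0.853324, 0.2087, -0.615687)–(1.03575, 0.2087, -0.3646)  len=0.3104
  (v2,v7,v3) [-+-] → (1.03575, 0.2087, -0.3646)–(1.03575, 0.2087, 0.172812)  len=0.5374
  (v3,v7,v8) [-++] → (1.03575, 0.2087, 0.172812)–(1.03575, 0.2087, 0.3646)  len=0.1918
  (v3,v8,v4) [-+-] → (1.03575, 0.2087, 0.3646)–(0.719875, 0.2087, 0.799423)  len=0.5374
  (v4,v8,v9) [-++] → (0.719875, 0.2087, 0.799423)–(0.607124, 0.2087, 0.9546)  len=0.1918
  (v4,v9,v5) [-+-] → (0.607124, 0.2087, 0.9546)–(0.2087, 0.2087, 1.08408)  len=0.4189
  (v6,v0,v10) [+-+] → (0.2087, 0.2087, -1.08408)–(0, 0.2087, -1.11218)  len=0.2106
  (v9,v13,v5) [++-] → (0, 0.2087, 1.11218)–(0.2087, 0.2087, 1.08408)  len=0.2106
  (v10,v0,v14) [+-+] → (0, 0.2087, -1.11218)–(-0.2087, 0.2087, -1.08408)  len=0.2106
  (v13,v17,v5) [++-] → (-0.2087, 0.2087, 1.08408)–(0, 0.2087, 1.11218)  len=0.2106
  (v14,v0,v18) [+--] → (-0.2087, 0.2087, -1.08408)–(-0.607124, 0.2087, -0.9546)  len=0.4189
  (v14,v18,v15) [+-+] → (-0.607124, 0.2087, -0.9546)–(-0.719875, 0.2087, -0.799423)  len=0.1918
  (v15,v18,v19) [+--] → (-0.719875, 0.2087, -0.799423)–(-1.03575, 0.2087, -0.3646)  len=0.5374
  (v15,v19,v16) [+-+] → (-1.03575, 0.2087, -0.3646)–(-1.03575, 0.2087, -0.172812)  len=0.1918
  (v16,v19,v20) [+--] → (-1.03575, 0.2087, -0.172812)–(-1.03575, 0.2087, 0.3646)  len=0.5374
  (v16,v20,v17) [+-+] → (-1.03575, 0.2087, 0.3646)–(-0.853324, 0.2087, 0.615687)  len=0.3104
  (v17,v20,v21) [+--] → (-0.853324, 0.2087, 0.615687)–(-0.607124, 0.2087, 0.9546)  len=0.4189
  (v17,v21,v5) [+--] → (-0.607124, 0.2087, 0.9546)–(-0.2087, 0.2087, 1.08408)  len=0.4189

Chained into 1 loop(s):
  loop 1: 20 segments, perimeter = 6.8935
Total perimeter = 6.894


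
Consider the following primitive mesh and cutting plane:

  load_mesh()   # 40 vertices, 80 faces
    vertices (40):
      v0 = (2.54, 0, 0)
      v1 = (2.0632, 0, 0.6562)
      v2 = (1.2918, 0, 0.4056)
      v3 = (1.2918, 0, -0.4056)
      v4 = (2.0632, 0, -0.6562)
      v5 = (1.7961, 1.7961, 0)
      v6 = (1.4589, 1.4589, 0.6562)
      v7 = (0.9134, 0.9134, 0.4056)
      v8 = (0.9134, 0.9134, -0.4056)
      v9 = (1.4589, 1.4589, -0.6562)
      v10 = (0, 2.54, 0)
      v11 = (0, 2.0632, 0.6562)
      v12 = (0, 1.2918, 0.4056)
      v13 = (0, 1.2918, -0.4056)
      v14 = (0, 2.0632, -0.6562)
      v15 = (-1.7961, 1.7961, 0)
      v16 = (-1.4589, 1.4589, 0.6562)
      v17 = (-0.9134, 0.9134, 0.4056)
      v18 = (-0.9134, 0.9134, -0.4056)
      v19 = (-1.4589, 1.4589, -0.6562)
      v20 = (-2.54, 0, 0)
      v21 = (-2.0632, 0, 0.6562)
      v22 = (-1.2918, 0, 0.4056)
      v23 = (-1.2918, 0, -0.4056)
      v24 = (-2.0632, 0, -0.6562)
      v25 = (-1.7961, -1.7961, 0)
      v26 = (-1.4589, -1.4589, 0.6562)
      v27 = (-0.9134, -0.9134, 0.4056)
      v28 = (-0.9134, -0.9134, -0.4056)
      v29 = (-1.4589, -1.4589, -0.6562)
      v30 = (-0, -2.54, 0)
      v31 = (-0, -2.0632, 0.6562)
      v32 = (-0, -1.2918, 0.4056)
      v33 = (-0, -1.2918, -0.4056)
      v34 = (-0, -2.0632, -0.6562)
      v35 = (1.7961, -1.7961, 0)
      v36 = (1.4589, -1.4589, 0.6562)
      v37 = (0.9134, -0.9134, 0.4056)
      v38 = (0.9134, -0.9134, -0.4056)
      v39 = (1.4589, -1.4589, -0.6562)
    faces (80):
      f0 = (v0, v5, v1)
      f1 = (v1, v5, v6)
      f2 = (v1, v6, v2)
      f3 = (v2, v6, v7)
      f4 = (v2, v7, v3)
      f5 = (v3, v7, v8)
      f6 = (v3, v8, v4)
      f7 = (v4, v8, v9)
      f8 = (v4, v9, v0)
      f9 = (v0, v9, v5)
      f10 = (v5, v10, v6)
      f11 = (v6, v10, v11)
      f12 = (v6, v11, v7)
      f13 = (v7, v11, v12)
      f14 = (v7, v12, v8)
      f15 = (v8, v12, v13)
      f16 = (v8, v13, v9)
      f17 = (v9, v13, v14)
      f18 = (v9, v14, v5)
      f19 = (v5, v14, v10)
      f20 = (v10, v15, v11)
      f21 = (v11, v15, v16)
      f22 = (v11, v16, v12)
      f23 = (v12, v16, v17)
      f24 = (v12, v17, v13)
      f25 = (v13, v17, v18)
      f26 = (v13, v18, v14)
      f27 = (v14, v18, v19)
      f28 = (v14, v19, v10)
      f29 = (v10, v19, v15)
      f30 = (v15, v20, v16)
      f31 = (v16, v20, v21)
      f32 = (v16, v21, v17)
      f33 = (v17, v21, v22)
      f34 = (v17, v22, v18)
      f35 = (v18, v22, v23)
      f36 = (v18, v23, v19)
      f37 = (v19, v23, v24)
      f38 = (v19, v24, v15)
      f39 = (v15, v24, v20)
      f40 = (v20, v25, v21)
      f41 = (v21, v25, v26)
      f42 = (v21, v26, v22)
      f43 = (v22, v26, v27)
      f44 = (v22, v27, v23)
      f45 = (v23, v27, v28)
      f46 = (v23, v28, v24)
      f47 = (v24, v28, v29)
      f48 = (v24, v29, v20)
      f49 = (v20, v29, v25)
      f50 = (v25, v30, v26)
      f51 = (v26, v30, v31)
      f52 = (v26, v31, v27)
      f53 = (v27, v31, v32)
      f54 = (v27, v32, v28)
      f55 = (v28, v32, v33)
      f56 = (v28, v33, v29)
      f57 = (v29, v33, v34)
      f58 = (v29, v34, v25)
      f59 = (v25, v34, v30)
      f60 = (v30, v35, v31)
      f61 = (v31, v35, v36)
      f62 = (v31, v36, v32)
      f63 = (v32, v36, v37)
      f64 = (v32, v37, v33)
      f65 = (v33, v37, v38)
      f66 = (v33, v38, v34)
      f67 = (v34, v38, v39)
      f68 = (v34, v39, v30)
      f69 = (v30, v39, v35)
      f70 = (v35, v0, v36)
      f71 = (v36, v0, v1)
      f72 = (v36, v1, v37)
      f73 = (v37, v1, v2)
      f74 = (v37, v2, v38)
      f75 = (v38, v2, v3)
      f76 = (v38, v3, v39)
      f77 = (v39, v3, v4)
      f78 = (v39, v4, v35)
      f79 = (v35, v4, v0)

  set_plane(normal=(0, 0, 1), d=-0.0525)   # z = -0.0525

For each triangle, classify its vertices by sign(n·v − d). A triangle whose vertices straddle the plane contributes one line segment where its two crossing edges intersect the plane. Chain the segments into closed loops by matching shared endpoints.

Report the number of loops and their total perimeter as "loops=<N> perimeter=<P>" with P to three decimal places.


loops=2 perimeter=23.228

Straddling triangles (32 of 80):
  (v2,v7,v3) [++-] → (1.12709, 0.397586, -0.0525)–(1.2918, 0, -0.0525)  len=0.4304
  (v3,v7,v8) [-+-] → (1.12709, 0.397586, -0.0525)–(0.9134, 0.9134, -0.0525)  len=0.5583
  (v4,v9,v0) [--+] → (2.45351, 0.116721, -0.0525)–(2.50185, 0, -0.0525)  len=0.1263
  (v0,v9,v5) [+-+] → (2.45351, 0.116721, -0.0525)–(1.76912, 1.76912, -0.0525)  len=1.7885
  (v7,v12,v8) [++-] → (0.515814, 1.07811, -0.0525)–(0.9134, 0.9134, -0.0525)  len=0.4304
  (v8,v12,v13) [-+-] → (0.515814, 1.07811, -0.0525)–(0, 1.2918, -0.0525)  len=0.5583
  (v9,v14,v5) [--+] → (1.6524, 1.81747, -0.0525)–(1.76912, 1.76912, -0.0525)  len=0.1263
  (v5,v14,v10) [+-+] → (1.6524, 1.81747, -0.0525)–(0, 2.50185, -0.0525)  len=1.7885
  (v12,v17,v13) [++-] → (-0.397586, 1.12709, -0.0525)–(0, 1.2918, -0.0525)  len=0.4304
  (v13,v17,v18) [-+-] → (-0.397586, 1.12709, -0.0525)–(-0.9134, 0.9134, -0.0525)  len=0.5583
  (v14,v19,v10) [--+] → (-0.116721, 2.45351, -0.0525)–(0, 2.50185, -0.0525)  len=0.1263
  (v10,v19,v15) [+-+] → (-0.116721, 2.45351, -0.0525)–(-1.76912, 1.76912, -0.0525)  len=1.7885
  (v17,v22,v18) [++-] → (-1.07811, 0.515814, -0.0525)–(-0.9134, 0.9134, -0.0525)  len=0.4304
  (v18,v22,v23) [-+-] → (-1.07811, 0.515814, -0.0525)–(-1.2918, 0, -0.0525)  len=0.5583
  (v19,v24,v15) [--+] → (-1.81747, 1.6524, -0.0525)–(-1.76912, 1.76912, -0.0525)  len=0.1263
  (v15,v24,v20) [+-+] → (-1.81747, 1.6524, -0.0525)–(-2.50185, 0, -0.0525)  len=1.7885
  (v22,v27,v23) [++-] → (-1.12709, -0.397586, -0.0525)–(-1.2918, 0, -0.0525)  len=0.4304
  (v23,v27,v28) [-+-] → (-1.12709, -0.397586, -0.0525)–(-0.9134, -0.9134, -0.0525)  len=0.5583
  (v24,v29,v20) [--+] → (-2.45351, -0.116721, -0.0525)–(-2.50185, 0, -0.0525)  len=0.1263
  (v20,v29,v25) [+-+] → (-2.45351, -0.116721, -0.0525)–(-1.76912, -1.76912, -0.0525)  len=1.7885
  (v27,v32,v28) [++-] → (-0.515814, -1.07811, -0.0525)–(-0.9134, -0.9134, -0.0525)  len=0.4304
  (v28,v32,v33) [-+-] → (-0.515814, -1.07811, -0.0525)–(0, -1.2918, -0.0525)  len=0.5583
  (v29,v34,v25) [--+] → (-1.6524, -1.81747, -0.0525)–(-1.76912, -1.76912, -0.0525)  len=0.1263
  (v25,v34,v30) [+-+] → (-1.6524, -1.81747, -0.0525)–(0, -2.50185, -0.0525)  len=1.7885
  (v32,v37,v33) [++-] → (0.397586, -1.12709, -0.0525)–(0, -1.2918, -0.0525)  len=0.4304
  (v33,v37,v38) [-+-] → (0.397586, -1.12709, -0.0525)–(0.9134, -0.9134, -0.0525)  len=0.5583
  (v34,v39,v30) [--+] → (0.116721, -2.45351, -0.0525)–(0, -2.50185, -0.0525)  len=0.1263
  (v30,v39,v35) [+-+] → (0.116721, -2.45351, -0.0525)–(1.76912, -1.76912, -0.0525)  len=1.7885
  (v37,v2,v38) [++-] → (1.07811, -0.515814, -0.0525)–(0.9134, -0.9134, -0.0525)  len=0.4304
  (v38,v2,v3) [-+-] → (1.07811, -0.515814, -0.0525)–(1.2918, 0, -0.0525)  len=0.5583
  (v39,v4,v35) [--+] → (1.81747, -1.6524, -0.0525)–(1.76912, -1.76912, -0.0525)  len=0.1263
  (v35,v4,v0) [+-+] → (1.81747, -1.6524, -0.0525)–(2.50185, 0, -0.0525)  len=1.7885

Chained into 2 loop(s):
  loop 1: 16 segments, perimeter = 7.9094
  loop 2: 16 segments, perimeter = 15.3189
Total perimeter = 23.228


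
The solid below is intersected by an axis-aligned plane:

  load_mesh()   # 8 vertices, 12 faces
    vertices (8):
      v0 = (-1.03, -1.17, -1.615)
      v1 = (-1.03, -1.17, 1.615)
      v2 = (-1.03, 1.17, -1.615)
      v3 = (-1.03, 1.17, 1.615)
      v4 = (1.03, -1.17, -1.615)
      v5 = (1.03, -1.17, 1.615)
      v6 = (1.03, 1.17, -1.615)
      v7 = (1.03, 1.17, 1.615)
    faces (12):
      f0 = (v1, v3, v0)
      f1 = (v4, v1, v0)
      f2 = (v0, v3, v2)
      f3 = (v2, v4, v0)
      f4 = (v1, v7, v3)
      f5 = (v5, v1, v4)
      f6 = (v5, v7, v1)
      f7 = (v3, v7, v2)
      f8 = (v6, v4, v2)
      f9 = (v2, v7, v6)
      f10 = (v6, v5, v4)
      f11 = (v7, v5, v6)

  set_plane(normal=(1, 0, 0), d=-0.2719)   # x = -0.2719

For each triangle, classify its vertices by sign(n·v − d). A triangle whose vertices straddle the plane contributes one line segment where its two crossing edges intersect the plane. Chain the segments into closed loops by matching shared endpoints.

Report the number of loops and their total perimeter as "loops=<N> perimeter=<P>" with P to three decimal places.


loops=1 perimeter=11.140

Straddling triangles (8 of 12):
  (v4,v1,v0) [+--] → (-0.2719, -1.17, 0.426329)–(-0.2719, -1.17, -1.615)  len=2.0413
  (v2,v4,v0) [-+-] → (-0.2719, 0.308857, -1.615)–(-0.2719, -1.17, -1.615)  len=1.4789
  (v1,v7,v3) [-+-] → (-0.2719, -0.308857, 1.615)–(-0.2719, 1.17, 1.615)  len=1.4789
  (v5,v1,v4) [+-+] → (-0.2719, -1.17, 1.615)–(-0.2719, -1.17, 0.426329)  len=1.1887
  (v5,v7,v1) [++-] → (-0.2719, -0.308857, 1.615)–(-0.2719, -1.17, 1.615)  len=0.8611
  (v3,v7,v2) [-+-] → (-0.2719, 1.17, 1.615)–(-0.2719, 1.17, -0.426329)  len=2.0413
  (v6,v4,v2) [++-] → (-0.2719, 0.308857, -1.615)–(-0.2719, 1.17, -1.615)  len=0.8611
  (v2,v7,v6) [-++] → (-0.2719, 1.17, -0.426329)–(-0.2719, 1.17, -1.615)  len=1.1887

Chained into 1 loop(s):
  loop 1: 8 segments, perimeter = 11.1400
Total perimeter = 11.140


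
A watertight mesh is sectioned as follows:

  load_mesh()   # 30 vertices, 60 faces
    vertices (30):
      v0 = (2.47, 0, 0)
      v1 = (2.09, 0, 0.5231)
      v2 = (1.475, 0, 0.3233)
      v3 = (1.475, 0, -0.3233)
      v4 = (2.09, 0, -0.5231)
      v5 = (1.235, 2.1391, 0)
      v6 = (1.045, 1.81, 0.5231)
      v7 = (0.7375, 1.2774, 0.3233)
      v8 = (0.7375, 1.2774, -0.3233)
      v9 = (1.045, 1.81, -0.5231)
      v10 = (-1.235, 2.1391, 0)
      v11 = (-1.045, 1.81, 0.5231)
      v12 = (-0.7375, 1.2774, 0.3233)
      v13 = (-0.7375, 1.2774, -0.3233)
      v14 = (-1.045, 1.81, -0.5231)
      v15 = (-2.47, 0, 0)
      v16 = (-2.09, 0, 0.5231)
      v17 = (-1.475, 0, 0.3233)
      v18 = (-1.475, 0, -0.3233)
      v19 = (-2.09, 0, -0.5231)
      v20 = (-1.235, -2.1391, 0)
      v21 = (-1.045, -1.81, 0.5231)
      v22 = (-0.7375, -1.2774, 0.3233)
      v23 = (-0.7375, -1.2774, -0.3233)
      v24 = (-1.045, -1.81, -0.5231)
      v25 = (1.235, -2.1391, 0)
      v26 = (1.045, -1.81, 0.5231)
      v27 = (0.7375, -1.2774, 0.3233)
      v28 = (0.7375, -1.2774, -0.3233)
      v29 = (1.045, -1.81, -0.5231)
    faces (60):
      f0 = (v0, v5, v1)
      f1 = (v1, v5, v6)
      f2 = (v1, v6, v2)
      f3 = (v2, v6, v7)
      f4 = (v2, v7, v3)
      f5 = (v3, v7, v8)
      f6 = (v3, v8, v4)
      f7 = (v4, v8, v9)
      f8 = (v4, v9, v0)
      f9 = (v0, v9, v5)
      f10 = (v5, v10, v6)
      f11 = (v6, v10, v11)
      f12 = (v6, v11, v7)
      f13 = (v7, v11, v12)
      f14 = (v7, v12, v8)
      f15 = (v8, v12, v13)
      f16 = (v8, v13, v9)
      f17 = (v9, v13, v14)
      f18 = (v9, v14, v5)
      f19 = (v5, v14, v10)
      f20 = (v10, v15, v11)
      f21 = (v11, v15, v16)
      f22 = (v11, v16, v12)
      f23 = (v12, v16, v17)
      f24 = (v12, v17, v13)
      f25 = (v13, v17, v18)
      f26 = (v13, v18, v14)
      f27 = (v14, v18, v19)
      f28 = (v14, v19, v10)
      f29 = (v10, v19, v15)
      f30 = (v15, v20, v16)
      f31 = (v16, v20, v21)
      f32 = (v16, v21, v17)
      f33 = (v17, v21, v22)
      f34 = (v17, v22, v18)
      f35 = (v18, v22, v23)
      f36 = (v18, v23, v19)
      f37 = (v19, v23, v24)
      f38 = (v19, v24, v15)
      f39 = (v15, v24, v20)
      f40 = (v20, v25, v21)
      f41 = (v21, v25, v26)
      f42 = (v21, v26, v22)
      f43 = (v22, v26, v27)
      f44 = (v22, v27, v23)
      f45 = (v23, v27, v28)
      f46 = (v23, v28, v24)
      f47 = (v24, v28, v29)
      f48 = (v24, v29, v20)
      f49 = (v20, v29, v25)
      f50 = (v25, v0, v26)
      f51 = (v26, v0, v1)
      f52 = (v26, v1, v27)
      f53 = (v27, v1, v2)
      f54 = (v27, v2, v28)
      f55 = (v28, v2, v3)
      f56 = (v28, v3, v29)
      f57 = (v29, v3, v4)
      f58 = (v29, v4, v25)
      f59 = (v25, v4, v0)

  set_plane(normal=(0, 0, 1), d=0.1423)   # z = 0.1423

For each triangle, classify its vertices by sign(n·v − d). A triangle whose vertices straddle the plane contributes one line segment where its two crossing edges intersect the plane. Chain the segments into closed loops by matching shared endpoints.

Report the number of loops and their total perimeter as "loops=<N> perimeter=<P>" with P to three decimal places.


Straddling triangles (24 of 60):
  (v0,v5,v1) [--+] → (1.46759, 1.5572, 0.1423)–(2.36663, 0, 0.1423)  len=1.7981
  (v1,v5,v6) [+-+] → (1.46759, 1.5572, 0.1423)–(1.18331, 2.04957, 0.1423)  len=0.5685
  (v2,v7,v3) [++-] → (0.943945, 0.919823, 0.1423)–(1.475, 0, 0.1423)  len=1.0621
  (v3,v7,v8) [-+-] → (0.943945, 0.919823, 0.1423)–(0.7375, 1.2774, 0.1423)  len=0.4129
  (v5,v10,v6) [--+] → (-0.614767, 2.04957, 0.1423)–(1.18331, 2.04957, 0.1423)  len=1.7981
  (v6,v10,v11) [+-+] → (-0.614767, 2.04957, 0.1423)–(-1.18331, 2.04957, 0.1423)  len=0.5685
  (v7,v12,v8) [++-] → (-0.324609, 1.2774, 0.1423)–(0.7375, 1.2774, 0.1423)  len=1.0621
  (v8,v12,v13) [-+-] → (-0.324609, 1.2774, 0.1423)–(-0.7375, 1.2774, 0.1423)  len=0.4129
  (v10,v15,v11) [--+] → (-2.08235, 0.492378, 0.1423)–(-1.18331, 2.04957, 0.1423)  len=1.7981
  (v11,v15,v16) [+-+] → (-2.08235, 0.492378, 0.1423)–(-2.36663, 0, 0.1423)  len=0.5685
  (v12,v17,v13) [++-] → (-1.26855, 0.357577, 0.1423)–(-0.7375, 1.2774, 0.1423)  len=1.0621
  (v13,v17,v18) [-+-] → (-1.26855, 0.357577, 0.1423)–(-1.475, 0, 0.1423)  len=0.4129
  (v15,v20,v16) [--+] → (-1.46759, -1.5572, 0.1423)–(-2.36663, 0, 0.1423)  len=1.7981
  (v16,v20,v21) [+-+] → (-1.46759, -1.5572, 0.1423)–(-1.18331, -2.04957, 0.1423)  len=0.5685
  (v17,v22,v18) [++-] → (-0.943945, -0.919823, 0.1423)–(-1.475, 0, 0.1423)  len=1.0621
  (v18,v22,v23) [-+-] → (-0.943945, -0.919823, 0.1423)–(-0.7375, -1.2774, 0.1423)  len=0.4129
  (v20,v25,v21) [--+] → (0.614767, -2.04957, 0.1423)–(-1.18331, -2.04957, 0.1423)  len=1.7981
  (v21,v25,v26) [+-+] → (0.614767, -2.04957, 0.1423)–(1.18331, -2.04957, 0.1423)  len=0.5685
  (v22,v27,v23) [++-] → (0.324609, -1.2774, 0.1423)–(-0.7375, -1.2774, 0.1423)  len=1.0621
  (v23,v27,v28) [-+-] → (0.324609, -1.2774, 0.1423)–(0.7375, -1.2774, 0.1423)  len=0.4129
  (v25,v0,v26) [--+] → (2.08235, -0.492378, 0.1423)–(1.18331, -2.04957, 0.1423)  len=1.7981
  (v26,v0,v1) [+-+] → (2.08235, -0.492378, 0.1423)–(2.36663, 0, 0.1423)  len=0.5685
  (v27,v2,v28) [++-] → (1.26855, -0.357577, 0.1423)–(0.7375, -1.2774, 0.1423)  len=1.0621
  (v28,v2,v3) [-+-] → (1.26855, -0.357577, 0.1423)–(1.475, 0, 0.1423)  len=0.4129

Chained into 2 loop(s):
  loop 1: 12 segments, perimeter = 14.1998
  loop 2: 12 segments, perimeter = 8.8500
Total perimeter = 23.050

loops=2 perimeter=23.050
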